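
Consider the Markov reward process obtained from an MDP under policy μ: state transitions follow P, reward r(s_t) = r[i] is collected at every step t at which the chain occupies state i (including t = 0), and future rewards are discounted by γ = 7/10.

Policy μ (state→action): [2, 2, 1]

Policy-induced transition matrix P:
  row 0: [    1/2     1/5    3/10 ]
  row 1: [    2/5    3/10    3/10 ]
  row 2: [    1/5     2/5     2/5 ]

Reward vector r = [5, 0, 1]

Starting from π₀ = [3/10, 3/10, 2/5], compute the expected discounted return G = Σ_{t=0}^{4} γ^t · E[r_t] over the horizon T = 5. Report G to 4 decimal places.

G = 5.6991

t=0: π = [0.3000, 0.3000, 0.4000], E[r] = 1.9000, γ^t·E[r] = 1.900000, running G = 1.900000
t=1: π = [0.3500, 0.3100, 0.3400], E[r] = 2.0900, γ^t·E[r] = 1.463000, running G = 3.363000
t=2: π = [0.3670, 0.2990, 0.3340], E[r] = 2.1690, γ^t·E[r] = 1.062810, running G = 4.425810
t=3: π = [0.3699, 0.2967, 0.3334], E[r] = 2.1829, γ^t·E[r] = 0.748735, running G = 5.174545
t=4: π = [0.3703, 0.2964, 0.3333], E[r] = 2.1849, γ^t·E[r] = 0.524592, running G = 5.699137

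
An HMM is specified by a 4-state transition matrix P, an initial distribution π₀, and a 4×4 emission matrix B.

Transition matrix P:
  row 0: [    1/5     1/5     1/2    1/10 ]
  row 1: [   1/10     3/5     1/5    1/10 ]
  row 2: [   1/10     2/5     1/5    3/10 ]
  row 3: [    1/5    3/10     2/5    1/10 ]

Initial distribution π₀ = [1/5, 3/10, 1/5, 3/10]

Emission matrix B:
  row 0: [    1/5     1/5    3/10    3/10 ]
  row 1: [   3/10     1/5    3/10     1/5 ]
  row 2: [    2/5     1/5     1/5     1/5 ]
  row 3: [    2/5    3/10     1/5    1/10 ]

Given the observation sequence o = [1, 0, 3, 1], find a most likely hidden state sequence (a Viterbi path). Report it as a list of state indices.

t=0: δ = [4.000e-02, 6.000e-02, 4.000e-02, 9.000e-02]  (obs o_0=1)
t=1: δ = [3.600e-03, 1.080e-02, 1.440e-02, 4.800e-03]  ψ = [3, 1, 3, 2]  (obs o_1=0)
t=2: δ = [4.320e-04, 1.296e-03, 5.760e-04, 4.320e-04]  ψ = [2, 1, 2, 2]  (obs o_2=3)
t=3: δ = [2.592e-05, 1.555e-04, 5.184e-05, 5.184e-05]  ψ = [1, 1, 1, 2]  (obs o_3=1)
backtrack: best end state = 1; path = [1, 1, 1, 1]

path = [1, 1, 1, 1]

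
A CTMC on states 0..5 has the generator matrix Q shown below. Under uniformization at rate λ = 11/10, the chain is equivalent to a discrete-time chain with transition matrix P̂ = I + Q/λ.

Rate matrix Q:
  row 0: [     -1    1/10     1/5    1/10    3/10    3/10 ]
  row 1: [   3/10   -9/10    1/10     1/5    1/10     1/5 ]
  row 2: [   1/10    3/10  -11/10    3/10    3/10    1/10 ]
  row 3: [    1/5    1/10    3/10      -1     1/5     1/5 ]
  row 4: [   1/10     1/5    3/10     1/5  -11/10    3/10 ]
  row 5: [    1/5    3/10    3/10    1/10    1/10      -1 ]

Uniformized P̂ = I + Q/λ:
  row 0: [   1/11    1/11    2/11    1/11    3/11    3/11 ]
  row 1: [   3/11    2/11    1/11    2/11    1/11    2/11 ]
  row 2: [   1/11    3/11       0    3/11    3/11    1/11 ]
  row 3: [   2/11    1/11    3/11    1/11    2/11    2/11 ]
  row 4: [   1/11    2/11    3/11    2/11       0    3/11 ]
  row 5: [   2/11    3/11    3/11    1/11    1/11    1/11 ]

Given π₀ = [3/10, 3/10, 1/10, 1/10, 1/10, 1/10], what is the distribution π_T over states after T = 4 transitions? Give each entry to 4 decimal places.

π = [0.1550, 0.1856, 0.1769, 0.1536, 0.1511, 0.1778]

t=0: π = [0.3000, 0.3000, 0.1000, 0.1000, 0.1000, 0.1000]
t=1: π = [0.1636, 0.1636, 0.1636, 0.1455, 0.1636, 0.2000]
t=2: π = [0.1521, 0.1868, 0.1835, 0.1504, 0.1488, 0.1785]
t=3: π = [0.1548, 0.1872, 0.1749, 0.1548, 0.1521, 0.1763]
t=4: π = [0.1550, 0.1856, 0.1769, 0.1536, 0.1511, 0.1778]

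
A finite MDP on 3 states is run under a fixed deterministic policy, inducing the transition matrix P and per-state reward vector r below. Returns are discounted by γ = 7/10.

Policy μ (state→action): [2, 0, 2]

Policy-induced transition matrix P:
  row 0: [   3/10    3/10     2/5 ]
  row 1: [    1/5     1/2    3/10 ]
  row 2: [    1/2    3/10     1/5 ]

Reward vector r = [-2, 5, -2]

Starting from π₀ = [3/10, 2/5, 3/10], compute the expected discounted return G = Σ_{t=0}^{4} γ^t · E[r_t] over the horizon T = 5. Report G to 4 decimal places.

G = 1.9367

t=0: π = [0.3000, 0.4000, 0.3000], E[r] = 0.8000, γ^t·E[r] = 0.800000, running G = 0.800000
t=1: π = [0.3200, 0.3800, 0.3000], E[r] = 0.6600, γ^t·E[r] = 0.462000, running G = 1.262000
t=2: π = [0.3220, 0.3760, 0.3020], E[r] = 0.6320, γ^t·E[r] = 0.309680, running G = 1.571680
t=3: π = [0.3228, 0.3752, 0.3020], E[r] = 0.6264, γ^t·E[r] = 0.214855, running G = 1.786535
t=4: π = [0.3229, 0.3750, 0.3021], E[r] = 0.6253, γ^t·E[r] = 0.150130, running G = 1.936665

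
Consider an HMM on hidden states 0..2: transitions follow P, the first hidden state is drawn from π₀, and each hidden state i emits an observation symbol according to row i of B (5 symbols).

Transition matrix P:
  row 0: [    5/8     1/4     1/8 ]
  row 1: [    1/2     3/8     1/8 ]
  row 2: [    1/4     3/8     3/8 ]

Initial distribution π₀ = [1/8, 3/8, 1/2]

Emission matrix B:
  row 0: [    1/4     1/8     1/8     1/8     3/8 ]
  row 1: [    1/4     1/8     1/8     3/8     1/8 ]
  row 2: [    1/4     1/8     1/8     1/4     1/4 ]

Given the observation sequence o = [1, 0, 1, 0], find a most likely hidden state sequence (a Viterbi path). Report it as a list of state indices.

t=0: δ = [1.562e-02, 4.688e-02, 6.250e-02]  (obs o_0=1)
t=1: δ = [5.859e-03, 5.859e-03, 5.859e-03]  ψ = [1, 2, 2]  (obs o_1=0)
t=2: δ = [4.578e-04, 2.747e-04, 2.747e-04]  ψ = [0, 1, 2]  (obs o_2=1)
t=3: δ = [7.153e-05, 2.861e-05, 2.575e-05]  ψ = [0, 0, 2]  (obs o_3=0)
backtrack: best end state = 0; path = [1, 0, 0, 0]

path = [1, 0, 0, 0]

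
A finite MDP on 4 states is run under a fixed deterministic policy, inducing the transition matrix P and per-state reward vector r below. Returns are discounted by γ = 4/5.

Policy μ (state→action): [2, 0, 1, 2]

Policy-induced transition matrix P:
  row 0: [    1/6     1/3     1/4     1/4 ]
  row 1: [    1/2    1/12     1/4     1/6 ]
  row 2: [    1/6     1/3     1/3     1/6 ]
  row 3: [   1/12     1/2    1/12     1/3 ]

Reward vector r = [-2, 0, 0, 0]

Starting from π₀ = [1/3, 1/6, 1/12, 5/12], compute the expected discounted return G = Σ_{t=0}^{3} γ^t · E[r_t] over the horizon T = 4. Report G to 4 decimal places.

t=0: π = [0.3333, 0.1667, 0.0833, 0.4167], E[r] = -0.6667, γ^t·E[r] = -0.666667, running G = -0.666667
t=1: π = [0.1875, 0.3611, 0.1875, 0.2639], E[r] = -0.3750, γ^t·E[r] = -0.300000, running G = -0.966667
t=2: π = [0.2650, 0.2870, 0.2216, 0.2263], E[r] = -0.5301, γ^t·E[r] = -0.339259, running G = -1.305926
t=3: π = [0.2435, 0.2993, 0.2308, 0.2265], E[r] = -0.4870, γ^t·E[r] = -0.249333, running G = -1.555259

G = -1.5553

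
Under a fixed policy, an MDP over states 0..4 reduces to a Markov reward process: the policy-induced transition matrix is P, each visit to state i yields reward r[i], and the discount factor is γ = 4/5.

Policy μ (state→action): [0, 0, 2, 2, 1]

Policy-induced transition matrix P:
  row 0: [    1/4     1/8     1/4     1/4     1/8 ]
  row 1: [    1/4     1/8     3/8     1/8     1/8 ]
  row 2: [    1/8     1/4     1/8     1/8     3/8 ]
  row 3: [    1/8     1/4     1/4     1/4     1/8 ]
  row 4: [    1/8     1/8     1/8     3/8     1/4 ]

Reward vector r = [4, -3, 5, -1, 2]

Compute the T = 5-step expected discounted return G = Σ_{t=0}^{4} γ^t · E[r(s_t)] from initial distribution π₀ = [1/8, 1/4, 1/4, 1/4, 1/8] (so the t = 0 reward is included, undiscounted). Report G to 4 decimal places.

G = 4.4187

t=0: π = [0.1250, 0.2500, 0.2500, 0.2500, 0.1250], E[r] = 1.0000, γ^t·E[r] = 1.000000, running G = 1.000000
t=1: π = [0.1719, 0.1875, 0.2344, 0.2031, 0.2031], E[r] = 1.5000, γ^t·E[r] = 1.200000, running G = 2.200000
t=2: π = [0.1699, 0.1797, 0.2188, 0.2227, 0.2090], E[r] = 1.4297, γ^t·E[r] = 0.915000, running G = 3.115000
t=3: π = [0.1687, 0.1802, 0.2190, 0.2263, 0.2058], E[r] = 1.4146, γ^t·E[r] = 0.724250, running G = 3.839250
t=4: π = [0.1686, 0.1807, 0.2194, 0.2258, 0.2055], E[r] = 1.4147, γ^t·E[r] = 0.579450, running G = 4.418700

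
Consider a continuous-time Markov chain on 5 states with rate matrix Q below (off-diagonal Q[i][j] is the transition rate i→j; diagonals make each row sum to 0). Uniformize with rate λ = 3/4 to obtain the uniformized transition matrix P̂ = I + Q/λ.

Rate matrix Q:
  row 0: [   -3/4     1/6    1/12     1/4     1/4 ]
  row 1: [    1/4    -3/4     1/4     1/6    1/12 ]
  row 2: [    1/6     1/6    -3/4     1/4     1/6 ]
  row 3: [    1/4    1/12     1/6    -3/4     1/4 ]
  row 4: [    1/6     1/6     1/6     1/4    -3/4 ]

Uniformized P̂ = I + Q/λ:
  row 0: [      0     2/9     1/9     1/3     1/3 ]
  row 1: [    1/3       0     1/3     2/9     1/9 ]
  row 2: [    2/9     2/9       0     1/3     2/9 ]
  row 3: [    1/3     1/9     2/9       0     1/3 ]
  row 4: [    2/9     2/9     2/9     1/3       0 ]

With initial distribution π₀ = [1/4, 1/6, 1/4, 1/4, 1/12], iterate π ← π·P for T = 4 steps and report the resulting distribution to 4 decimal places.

π = [0.2177, 0.1605, 0.1767, 0.2370, 0.2081]

t=0: π = [0.2500, 0.1667, 0.2500, 0.2500, 0.0833]
t=1: π = [0.2130, 0.1574, 0.1574, 0.2315, 0.2407]
t=2: π = [0.2181, 0.1615, 0.1811, 0.2387, 0.2006]
t=3: π = [0.2182, 0.1598, 0.1757, 0.2358, 0.2104]
t=4: π = [0.2177, 0.1605, 0.1767, 0.2370, 0.2081]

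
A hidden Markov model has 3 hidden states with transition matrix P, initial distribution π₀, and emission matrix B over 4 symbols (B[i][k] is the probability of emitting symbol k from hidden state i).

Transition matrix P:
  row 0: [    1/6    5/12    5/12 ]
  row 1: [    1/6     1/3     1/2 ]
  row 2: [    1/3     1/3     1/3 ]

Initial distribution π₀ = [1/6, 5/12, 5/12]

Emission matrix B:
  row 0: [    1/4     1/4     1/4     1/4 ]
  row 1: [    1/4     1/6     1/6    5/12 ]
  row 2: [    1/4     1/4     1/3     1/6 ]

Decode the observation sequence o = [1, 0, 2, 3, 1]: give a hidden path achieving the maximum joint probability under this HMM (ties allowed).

path = [2, 1, 2, 1, 2]

t=0: δ = [4.167e-02, 6.944e-02, 1.042e-01]  (obs o_0=1)
t=1: δ = [8.681e-03, 8.681e-03, 8.681e-03]  ψ = [2, 2, 1]  (obs o_1=0)
t=2: δ = [7.234e-04, 6.028e-04, 1.447e-03]  ψ = [2, 0, 1]  (obs o_2=2)
t=3: δ = [1.206e-04, 2.009e-04, 8.038e-05]  ψ = [2, 2, 2]  (obs o_3=3)
t=4: δ = [8.372e-06, 1.116e-05, 2.512e-05]  ψ = [1, 1, 1]  (obs o_4=1)
backtrack: best end state = 2; path = [2, 1, 2, 1, 2]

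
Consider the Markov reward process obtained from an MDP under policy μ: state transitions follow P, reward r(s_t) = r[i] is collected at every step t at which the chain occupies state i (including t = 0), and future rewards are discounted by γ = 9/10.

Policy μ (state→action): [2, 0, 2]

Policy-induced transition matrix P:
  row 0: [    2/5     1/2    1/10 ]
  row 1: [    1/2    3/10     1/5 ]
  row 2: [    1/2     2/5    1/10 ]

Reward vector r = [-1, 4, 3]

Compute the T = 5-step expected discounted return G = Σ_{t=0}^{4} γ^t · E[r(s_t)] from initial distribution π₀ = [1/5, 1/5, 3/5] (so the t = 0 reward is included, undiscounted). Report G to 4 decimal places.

t=0: π = [0.2000, 0.2000, 0.6000], E[r] = 2.4000, γ^t·E[r] = 2.400000, running G = 2.400000
t=1: π = [0.4800, 0.4000, 0.1200], E[r] = 1.4800, γ^t·E[r] = 1.332000, running G = 3.732000
t=2: π = [0.4520, 0.4080, 0.1400], E[r] = 1.6000, γ^t·E[r] = 1.296000, running G = 5.028000
t=3: π = [0.4548, 0.4044, 0.1408], E[r] = 1.5852, γ^t·E[r] = 1.155611, running G = 6.183611
t=4: π = [0.4545, 0.4050, 0.1404], E[r] = 1.5870, γ^t·E[r] = 1.041204, running G = 7.224815

G = 7.2248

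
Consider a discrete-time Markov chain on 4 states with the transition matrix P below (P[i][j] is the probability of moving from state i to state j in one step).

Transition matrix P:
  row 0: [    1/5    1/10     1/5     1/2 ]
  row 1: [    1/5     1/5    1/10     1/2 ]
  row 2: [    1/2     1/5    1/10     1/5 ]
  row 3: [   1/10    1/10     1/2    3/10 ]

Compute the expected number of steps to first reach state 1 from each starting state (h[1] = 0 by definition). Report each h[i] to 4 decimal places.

First-step conditioning: h[1] = 0; for i ≠ 1, h[i] = 1 + Σ_k P[i][k]·h[k].
  h[0] = 1 + 1/5·h[0] + 1/5·h[2] + 1/2·h[3]
  h[2] = 1 + 1/2·h[0] + 1/10·h[2] + 1/5·h[3]
  h[3] = 1 + 1/10·h[0] + 1/2·h[2] + 3/10·h[3]
Solving the 3×3 linear system over states ≠ 1 gives exactly h = [47/6, 0, 43/6, 23/3] (h[1] = 0 is the target).

h = [7.8333, 0.0000, 7.1667, 7.6667]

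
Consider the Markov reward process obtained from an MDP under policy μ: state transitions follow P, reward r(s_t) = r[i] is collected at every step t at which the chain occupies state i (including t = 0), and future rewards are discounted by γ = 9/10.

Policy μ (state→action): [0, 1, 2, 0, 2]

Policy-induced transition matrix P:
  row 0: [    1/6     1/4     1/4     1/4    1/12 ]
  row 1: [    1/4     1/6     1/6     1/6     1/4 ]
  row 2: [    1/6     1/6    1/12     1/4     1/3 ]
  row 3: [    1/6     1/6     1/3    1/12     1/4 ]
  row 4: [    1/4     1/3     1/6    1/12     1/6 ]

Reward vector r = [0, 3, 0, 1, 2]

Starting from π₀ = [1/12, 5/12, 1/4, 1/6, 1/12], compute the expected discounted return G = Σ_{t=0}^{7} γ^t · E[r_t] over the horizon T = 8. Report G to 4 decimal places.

G = 7.4630

t=0: π = [0.0833, 0.4167, 0.2500, 0.1667, 0.0833], E[r] = 1.5833, γ^t·E[r] = 1.583333, running G = 1.583333
t=1: π = [0.2083, 0.1875, 0.1806, 0.1736, 0.2500], E[r] = 1.2361, γ^t·E[r] = 1.112500, running G = 2.695833
t=2: π = [0.2031, 0.2257, 0.1979, 0.1638, 0.2095], E[r] = 1.2598, γ^t·E[r] = 1.020469, running G = 3.716302
t=3: π = [0.2029, 0.2185, 0.1944, 0.1690, 0.2152], E[r] = 1.2549, γ^t·E[r] = 0.914801, running G = 4.631103
t=4: π = [0.2028, 0.2194, 0.1955, 0.1678, 0.2144], E[r] = 1.2550, γ^t·E[r] = 0.823392, running G = 5.454495
t=5: π = [0.2028, 0.2193, 0.1952, 0.1680, 0.2146], E[r] = 1.2552, γ^t·E[r] = 0.741173, running G = 6.195668
t=6: π = [0.2028, 0.2193, 0.1953, 0.1680, 0.2146], E[r] = 1.2551, γ^t·E[r] = 0.667027, running G = 6.862695
t=7: π = [0.2028, 0.2193, 0.1953, 0.1680, 0.2146], E[r] = 1.2551, γ^t·E[r] = 0.600330, running G = 7.463025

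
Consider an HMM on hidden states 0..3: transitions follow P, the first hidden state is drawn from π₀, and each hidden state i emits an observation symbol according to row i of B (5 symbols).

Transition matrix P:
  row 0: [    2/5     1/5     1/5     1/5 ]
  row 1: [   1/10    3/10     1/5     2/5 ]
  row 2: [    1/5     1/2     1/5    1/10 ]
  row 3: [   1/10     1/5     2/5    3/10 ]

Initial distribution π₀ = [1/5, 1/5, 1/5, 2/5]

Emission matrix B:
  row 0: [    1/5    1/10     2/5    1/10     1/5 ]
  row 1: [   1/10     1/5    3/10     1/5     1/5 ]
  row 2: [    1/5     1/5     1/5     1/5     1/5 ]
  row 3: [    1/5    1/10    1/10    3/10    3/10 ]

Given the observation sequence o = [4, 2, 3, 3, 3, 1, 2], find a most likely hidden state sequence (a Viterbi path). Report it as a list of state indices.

path = [3, 2, 1, 3, 3, 2, 1]

t=0: δ = [4.000e-02, 4.000e-02, 4.000e-02, 1.200e-01]  (obs o_0=4)
t=1: δ = [6.400e-03, 7.200e-03, 9.600e-03, 3.600e-03]  ψ = [0, 3, 3, 3]  (obs o_1=2)
t=2: δ = [2.560e-04, 9.600e-04, 3.840e-04, 8.640e-04]  ψ = [0, 2, 2, 1]  (obs o_2=3)
t=3: δ = [1.024e-05, 5.760e-05, 6.912e-05, 1.152e-04]  ψ = [0, 1, 3, 1]  (obs o_3=3)
t=4: δ = [1.382e-06, 6.912e-06, 9.216e-06, 1.037e-05]  ψ = [2, 2, 3, 3]  (obs o_4=3)
t=5: δ = [1.843e-07, 9.216e-07, 8.294e-07, 3.110e-07]  ψ = [2, 2, 3, 3]  (obs o_5=1)
t=6: δ = [6.636e-08, 1.244e-07, 3.686e-08, 3.686e-08]  ψ = [2, 2, 1, 1]  (obs o_6=2)
backtrack: best end state = 1; path = [3, 2, 1, 3, 3, 2, 1]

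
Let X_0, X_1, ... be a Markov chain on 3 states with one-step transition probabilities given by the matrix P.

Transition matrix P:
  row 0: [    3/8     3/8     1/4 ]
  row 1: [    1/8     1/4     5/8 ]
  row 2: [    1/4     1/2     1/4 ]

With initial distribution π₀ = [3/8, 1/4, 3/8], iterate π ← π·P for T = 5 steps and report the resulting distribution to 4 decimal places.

π = [0.2319, 0.3770, 0.3911]

t=0: π = [0.3750, 0.2500, 0.3750]
t=1: π = [0.2656, 0.3906, 0.3438]
t=2: π = [0.2344, 0.3691, 0.3965]
t=3: π = [0.2332, 0.3784, 0.3884]
t=4: π = [0.2318, 0.3763, 0.3919]
t=5: π = [0.2319, 0.3770, 0.3911]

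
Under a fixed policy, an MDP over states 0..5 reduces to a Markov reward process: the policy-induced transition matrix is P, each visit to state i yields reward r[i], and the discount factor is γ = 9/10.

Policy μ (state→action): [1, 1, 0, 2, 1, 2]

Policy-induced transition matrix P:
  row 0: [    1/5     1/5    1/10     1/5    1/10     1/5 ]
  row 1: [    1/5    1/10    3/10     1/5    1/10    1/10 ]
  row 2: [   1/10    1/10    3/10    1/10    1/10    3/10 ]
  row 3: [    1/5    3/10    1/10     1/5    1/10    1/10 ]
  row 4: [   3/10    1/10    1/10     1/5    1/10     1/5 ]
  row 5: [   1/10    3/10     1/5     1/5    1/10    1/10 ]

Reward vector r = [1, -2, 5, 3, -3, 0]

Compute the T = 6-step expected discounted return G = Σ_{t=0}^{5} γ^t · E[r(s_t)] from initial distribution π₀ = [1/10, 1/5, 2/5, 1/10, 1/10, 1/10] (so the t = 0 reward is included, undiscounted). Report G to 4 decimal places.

t=0: π = [0.1000, 0.2000, 0.4000, 0.1000, 0.1000, 0.1000], E[r] = 1.7000, γ^t·E[r] = 1.700000, running G = 1.700000
t=1: π = [0.1600, 0.1500, 0.2300, 0.1600, 0.1000, 0.2000], E[r] = 1.1900, γ^t·E[r] = 1.071000, running G = 2.771000
t=2: π = [0.1670, 0.1880, 0.1960, 0.1770, 0.1000, 0.1720], E[r] = 1.0020, γ^t·E[r] = 0.811620, running G = 3.582620
t=3: π = [0.1732, 0.1865, 0.1940, 0.1804, 0.1000, 0.1659], E[r] = 1.0114, γ^t·E[r] = 0.737311, running G = 4.319931
t=4: π = [0.1740, 0.1866, 0.1927, 0.1806, 0.1000, 0.1661], E[r] = 1.0061, γ^t·E[r] = 0.660102, running G = 4.980033
t=5: π = [0.1741, 0.1867, 0.1925, 0.1807, 0.1000, 0.1659], E[r] = 1.0052, γ^t·E[r] = 0.593532, running G = 5.573565

G = 5.5736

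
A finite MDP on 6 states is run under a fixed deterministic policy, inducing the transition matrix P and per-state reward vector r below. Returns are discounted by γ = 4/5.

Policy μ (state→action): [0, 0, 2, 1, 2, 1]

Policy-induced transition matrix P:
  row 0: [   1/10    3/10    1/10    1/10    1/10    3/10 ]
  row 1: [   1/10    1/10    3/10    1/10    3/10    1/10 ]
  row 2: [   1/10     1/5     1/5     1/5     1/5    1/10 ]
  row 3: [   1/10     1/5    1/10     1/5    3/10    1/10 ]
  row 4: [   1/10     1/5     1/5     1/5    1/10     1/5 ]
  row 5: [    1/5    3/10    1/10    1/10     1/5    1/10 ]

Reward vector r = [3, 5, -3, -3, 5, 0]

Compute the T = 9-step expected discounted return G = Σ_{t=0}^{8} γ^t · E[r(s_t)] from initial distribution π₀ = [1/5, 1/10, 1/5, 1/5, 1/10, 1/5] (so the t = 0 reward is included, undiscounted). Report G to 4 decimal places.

G = 5.2101

t=0: π = [0.2000, 0.1000, 0.2000, 0.2000, 0.1000, 0.2000], E[r] = 0.4000, γ^t·E[r] = 0.400000, running G = 0.400000
t=1: π = [0.1200, 0.2300, 0.1500, 0.1500, 0.2000, 0.1500], E[r] = 1.6100, γ^t·E[r] = 1.288000, running G = 1.688000
t=2: π = [0.1150, 0.2040, 0.1810, 0.1500, 0.2060, 0.1440], E[r] = 1.4020, γ^t·E[r] = 0.897280, running G = 2.585280
t=3: π = [0.1144, 0.2055, 0.1795, 0.1537, 0.2033, 0.1436], E[r] = 1.3876, γ^t·E[r] = 0.710451, running G = 3.295731
t=4: π = [0.1144, 0.2053, 0.1794, 0.1537, 0.2042, 0.1432], E[r] = 1.3910, γ^t·E[r] = 0.569750, running G = 3.865481
t=5: π = [0.1143, 0.2052, 0.1794, 0.1537, 0.2040, 0.1433], E[r] = 1.3900, γ^t·E[r] = 0.455460, running G = 4.320941
t=6: π = [0.1143, 0.2052, 0.1794, 0.1537, 0.2041, 0.1433], E[r] = 1.3901, γ^t·E[r] = 0.364419, running G = 4.685360
t=7: π = [0.1143, 0.2052, 0.1794, 0.1537, 0.2041, 0.1433], E[r] = 1.3901, γ^t·E[r] = 0.291528, running G = 4.976889
t=8: π = [0.1143, 0.2052, 0.1794, 0.1537, 0.2041, 0.1433], E[r] = 1.3901, γ^t·E[r] = 0.233224, running G = 5.210113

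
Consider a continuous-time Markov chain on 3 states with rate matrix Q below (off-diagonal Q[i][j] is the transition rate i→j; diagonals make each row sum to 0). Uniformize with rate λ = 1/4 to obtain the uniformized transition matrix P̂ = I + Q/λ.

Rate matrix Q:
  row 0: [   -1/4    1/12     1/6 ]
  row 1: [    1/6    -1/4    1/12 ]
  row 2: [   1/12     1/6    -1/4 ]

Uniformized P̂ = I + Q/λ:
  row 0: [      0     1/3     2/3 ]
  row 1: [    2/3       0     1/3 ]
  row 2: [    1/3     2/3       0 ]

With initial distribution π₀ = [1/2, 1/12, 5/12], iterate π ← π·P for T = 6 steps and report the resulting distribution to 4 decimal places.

π = [0.3272, 0.3426, 0.3302]

t=0: π = [0.5000, 0.0833, 0.4167]
t=1: π = [0.1944, 0.4444, 0.3611]
t=2: π = [0.4167, 0.3056, 0.2778]
t=3: π = [0.2963, 0.3241, 0.3796]
t=4: π = [0.3426, 0.3519, 0.3056]
t=5: π = [0.3364, 0.3179, 0.3457]
t=6: π = [0.3272, 0.3426, 0.3302]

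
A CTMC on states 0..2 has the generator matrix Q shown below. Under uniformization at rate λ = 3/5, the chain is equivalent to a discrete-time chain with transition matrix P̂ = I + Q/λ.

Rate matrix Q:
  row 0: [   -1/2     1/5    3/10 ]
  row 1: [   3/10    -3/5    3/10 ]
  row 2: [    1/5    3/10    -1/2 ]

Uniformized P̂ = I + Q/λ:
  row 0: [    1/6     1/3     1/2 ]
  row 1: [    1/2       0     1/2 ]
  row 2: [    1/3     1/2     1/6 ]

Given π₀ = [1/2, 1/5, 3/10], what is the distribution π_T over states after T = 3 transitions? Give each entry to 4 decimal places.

t=0: π = [0.5000, 0.2000, 0.3000]
t=1: π = [0.2833, 0.3167, 0.4000]
t=2: π = [0.3389, 0.2944, 0.3667]
t=3: π = [0.3259, 0.2963, 0.3778]

π = [0.3259, 0.2963, 0.3778]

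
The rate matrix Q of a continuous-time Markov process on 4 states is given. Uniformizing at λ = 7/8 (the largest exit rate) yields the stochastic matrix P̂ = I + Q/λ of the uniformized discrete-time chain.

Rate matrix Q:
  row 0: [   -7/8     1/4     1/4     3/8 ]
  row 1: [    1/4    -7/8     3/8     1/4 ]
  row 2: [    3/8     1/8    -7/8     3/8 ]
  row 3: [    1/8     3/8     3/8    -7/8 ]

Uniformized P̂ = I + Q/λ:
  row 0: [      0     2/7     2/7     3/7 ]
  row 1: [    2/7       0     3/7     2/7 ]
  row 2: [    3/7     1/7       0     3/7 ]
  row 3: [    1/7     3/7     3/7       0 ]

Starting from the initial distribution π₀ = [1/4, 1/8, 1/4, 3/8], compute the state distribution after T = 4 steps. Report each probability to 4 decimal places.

π = [0.2231, 0.2208, 0.2792, 0.2768]

t=0: π = [0.2500, 0.1250, 0.2500, 0.3750]
t=1: π = [0.1964, 0.2679, 0.2857, 0.2500]
t=2: π = [0.2347, 0.2041, 0.2781, 0.2832]
t=3: π = [0.2179, 0.2281, 0.2759, 0.2781]
t=4: π = [0.2231, 0.2208, 0.2792, 0.2768]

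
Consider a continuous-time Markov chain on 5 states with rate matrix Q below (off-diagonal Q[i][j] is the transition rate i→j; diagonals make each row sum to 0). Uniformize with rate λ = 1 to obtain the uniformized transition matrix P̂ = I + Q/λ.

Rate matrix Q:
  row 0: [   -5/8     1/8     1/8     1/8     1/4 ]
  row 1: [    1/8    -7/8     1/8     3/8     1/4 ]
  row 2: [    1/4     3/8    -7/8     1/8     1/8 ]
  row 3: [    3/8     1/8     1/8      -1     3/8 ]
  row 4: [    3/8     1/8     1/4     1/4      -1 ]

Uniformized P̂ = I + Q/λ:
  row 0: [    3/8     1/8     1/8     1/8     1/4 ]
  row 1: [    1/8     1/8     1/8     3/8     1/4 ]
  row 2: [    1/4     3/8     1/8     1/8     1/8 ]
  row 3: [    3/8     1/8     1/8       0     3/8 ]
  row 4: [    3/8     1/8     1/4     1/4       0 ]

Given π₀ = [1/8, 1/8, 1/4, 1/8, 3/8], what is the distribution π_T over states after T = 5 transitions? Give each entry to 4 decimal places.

t=0: π = [0.1250, 0.1250, 0.2500, 0.1250, 0.3750]
t=1: π = [0.3125, 0.1875, 0.1719, 0.1875, 0.1406]
t=2: π = [0.3066, 0.1680, 0.1426, 0.1660, 0.2168]
t=3: π = [0.3152, 0.1606, 0.1521, 0.1733, 0.1987]
t=4: π = [0.3158, 0.1630, 0.1498, 0.1683, 0.2030]
t=5: π = [0.3155, 0.1625, 0.1504, 0.1701, 0.2016]

π = [0.3155, 0.1625, 0.1504, 0.1701, 0.2016]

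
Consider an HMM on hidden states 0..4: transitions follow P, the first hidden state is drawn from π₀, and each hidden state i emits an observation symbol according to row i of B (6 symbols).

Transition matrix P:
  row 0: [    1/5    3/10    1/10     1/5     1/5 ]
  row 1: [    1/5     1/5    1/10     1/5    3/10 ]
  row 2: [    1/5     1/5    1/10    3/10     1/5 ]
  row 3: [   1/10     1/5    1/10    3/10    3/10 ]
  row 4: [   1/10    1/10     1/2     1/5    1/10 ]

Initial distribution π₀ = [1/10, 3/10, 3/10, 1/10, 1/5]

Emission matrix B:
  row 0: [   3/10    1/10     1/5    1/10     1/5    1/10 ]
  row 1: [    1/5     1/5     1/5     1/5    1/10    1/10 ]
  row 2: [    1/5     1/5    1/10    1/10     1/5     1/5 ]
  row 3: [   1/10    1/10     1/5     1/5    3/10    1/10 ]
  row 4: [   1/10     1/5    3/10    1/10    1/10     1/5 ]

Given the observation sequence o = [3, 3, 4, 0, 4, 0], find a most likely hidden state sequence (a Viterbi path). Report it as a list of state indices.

t=0: δ = [1.000e-02, 6.000e-02, 3.000e-02, 2.000e-02, 2.000e-02]  (obs o_0=3)
t=1: δ = [1.200e-03, 2.400e-03, 1.000e-03, 2.400e-03, 1.800e-03]  ψ = [1, 1, 4, 1, 1]  (obs o_1=3)
t=2: δ = [9.600e-05, 4.800e-05, 1.800e-04, 2.160e-04, 7.200e-05]  ψ = [1, 1, 4, 3, 1]  (obs o_2=4)
t=3: δ = [1.080e-05, 8.640e-06, 7.200e-06, 6.480e-06, 6.480e-06]  ψ = [2, 3, 4, 3, 3]  (obs o_3=0)
t=4: δ = [4.320e-07, 3.240e-07, 6.480e-07, 6.480e-07, 2.592e-07]  ψ = [0, 0, 4, 0, 1]  (obs o_4=4)
t=5: δ = [3.888e-08, 2.592e-08, 2.592e-08, 1.944e-08, 1.944e-08]  ψ = [2, 0, 4, 2, 3]  (obs o_5=0)
backtrack: best end state = 0; path = [1, 3, 3, 4, 2, 0]

path = [1, 3, 3, 4, 2, 0]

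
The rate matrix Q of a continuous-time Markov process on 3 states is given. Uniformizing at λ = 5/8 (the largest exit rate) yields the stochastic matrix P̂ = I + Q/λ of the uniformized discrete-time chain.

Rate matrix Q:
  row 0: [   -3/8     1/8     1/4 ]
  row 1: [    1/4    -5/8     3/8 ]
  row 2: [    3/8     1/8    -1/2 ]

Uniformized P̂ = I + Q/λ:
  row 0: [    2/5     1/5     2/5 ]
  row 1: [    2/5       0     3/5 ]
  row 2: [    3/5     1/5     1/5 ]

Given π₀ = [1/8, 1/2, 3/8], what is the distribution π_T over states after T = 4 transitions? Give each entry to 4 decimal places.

π = [0.4738, 0.1672, 0.3590]

t=0: π = [0.1250, 0.5000, 0.3750]
t=1: π = [0.4750, 0.1000, 0.4250]
t=2: π = [0.4850, 0.1800, 0.3350]
t=3: π = [0.4670, 0.1640, 0.3690]
t=4: π = [0.4738, 0.1672, 0.3590]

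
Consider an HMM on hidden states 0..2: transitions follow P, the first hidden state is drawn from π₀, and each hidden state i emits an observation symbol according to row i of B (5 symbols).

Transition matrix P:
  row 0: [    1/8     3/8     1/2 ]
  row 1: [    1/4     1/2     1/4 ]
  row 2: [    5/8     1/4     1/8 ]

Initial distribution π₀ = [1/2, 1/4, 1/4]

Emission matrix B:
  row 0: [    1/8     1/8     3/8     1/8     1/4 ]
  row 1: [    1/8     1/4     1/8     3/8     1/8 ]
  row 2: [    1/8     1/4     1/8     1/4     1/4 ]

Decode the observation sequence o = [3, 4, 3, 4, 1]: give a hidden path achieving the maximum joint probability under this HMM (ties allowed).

t=0: δ = [6.250e-02, 9.375e-02, 6.250e-02]  (obs o_0=3)
t=1: δ = [9.766e-03, 5.859e-03, 7.812e-03]  ψ = [2, 1, 0]  (obs o_1=4)
t=2: δ = [6.104e-04, 1.373e-03, 1.221e-03]  ψ = [2, 0, 0]  (obs o_2=3)
t=3: δ = [1.907e-04, 8.583e-05, 8.583e-05]  ψ = [2, 1, 1]  (obs o_3=4)
t=4: δ = [6.706e-06, 1.788e-05, 2.384e-05]  ψ = [2, 0, 0]  (obs o_4=1)
backtrack: best end state = 2; path = [2, 0, 2, 0, 2]

path = [2, 0, 2, 0, 2]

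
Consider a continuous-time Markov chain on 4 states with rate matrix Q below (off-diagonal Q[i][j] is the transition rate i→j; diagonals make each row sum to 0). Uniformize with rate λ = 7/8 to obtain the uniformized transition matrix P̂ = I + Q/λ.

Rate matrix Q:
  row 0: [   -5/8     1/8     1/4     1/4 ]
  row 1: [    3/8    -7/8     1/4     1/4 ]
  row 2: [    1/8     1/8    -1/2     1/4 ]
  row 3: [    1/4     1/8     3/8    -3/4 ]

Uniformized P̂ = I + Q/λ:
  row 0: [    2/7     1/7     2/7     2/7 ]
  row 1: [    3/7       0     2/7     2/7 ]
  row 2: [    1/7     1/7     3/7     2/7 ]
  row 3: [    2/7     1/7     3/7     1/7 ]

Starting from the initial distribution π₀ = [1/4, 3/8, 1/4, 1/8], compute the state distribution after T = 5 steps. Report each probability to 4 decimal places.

t=0: π = [0.2500, 0.3750, 0.2500, 0.1250]
t=1: π = [0.3036, 0.0893, 0.3393, 0.2679]
t=2: π = [0.2500, 0.1301, 0.3724, 0.2474]
t=3: π = [0.2511, 0.1243, 0.3743, 0.2504]
t=4: π = [0.2500, 0.1251, 0.3749, 0.2499]
t=5: π = [0.2500, 0.1250, 0.3750, 0.2500]

π = [0.2500, 0.1250, 0.3750, 0.2500]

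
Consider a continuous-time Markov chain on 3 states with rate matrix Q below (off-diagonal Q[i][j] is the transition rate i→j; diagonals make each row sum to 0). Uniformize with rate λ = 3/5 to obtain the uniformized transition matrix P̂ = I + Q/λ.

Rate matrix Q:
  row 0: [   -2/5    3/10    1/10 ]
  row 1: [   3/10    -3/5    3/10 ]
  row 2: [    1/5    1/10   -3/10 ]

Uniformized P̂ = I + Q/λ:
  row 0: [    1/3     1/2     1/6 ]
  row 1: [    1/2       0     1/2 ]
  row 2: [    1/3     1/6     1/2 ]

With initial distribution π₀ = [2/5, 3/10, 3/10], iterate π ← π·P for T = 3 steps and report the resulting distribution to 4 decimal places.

π = [0.3755, 0.2495, 0.3750]

t=0: π = [0.4000, 0.3000, 0.3000]
t=1: π = [0.3833, 0.2500, 0.3667]
t=2: π = [0.3750, 0.2528, 0.3722]
t=3: π = [0.3755, 0.2495, 0.3750]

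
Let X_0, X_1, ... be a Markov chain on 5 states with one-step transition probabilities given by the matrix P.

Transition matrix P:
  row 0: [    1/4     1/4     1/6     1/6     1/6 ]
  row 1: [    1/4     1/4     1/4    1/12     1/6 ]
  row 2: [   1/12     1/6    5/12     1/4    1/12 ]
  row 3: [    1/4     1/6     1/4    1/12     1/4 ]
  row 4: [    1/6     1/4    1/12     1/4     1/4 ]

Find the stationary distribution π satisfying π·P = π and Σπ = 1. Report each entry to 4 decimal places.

π = [0.1945, 0.2154, 0.2456, 0.1696, 0.1749]

Balance equations π_j = Σ_i π_i·P[i][j]:
  π_0 = 1/4·π_0 + 1/4·π_1 + 1/12·π_2 + 1/4·π_3 + 1/6·π_4
  π_1 = 1/4·π_0 + 1/4·π_1 + 1/6·π_2 + 1/6·π_3 + 1/4·π_4
  π_2 = 1/6·π_0 + 1/4·π_1 + 5/12·π_2 + 1/4·π_3 + 1/12·π_4
  π_3 = 1/6·π_0 + 1/12·π_1 + 1/4·π_2 + 1/12·π_3 + 1/4·π_4
  normalize: π_0 + π_1 + π_2 + π_3 + π_4 = 1
Solving the linear system gives exactly π = [735/3779, 814/3779, 928/3779, 641/3779, 661/3779].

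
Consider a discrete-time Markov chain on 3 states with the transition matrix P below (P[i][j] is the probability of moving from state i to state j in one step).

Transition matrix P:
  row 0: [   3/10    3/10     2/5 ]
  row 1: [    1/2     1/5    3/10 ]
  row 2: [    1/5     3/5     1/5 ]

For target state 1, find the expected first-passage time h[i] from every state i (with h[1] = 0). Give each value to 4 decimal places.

First-step conditioning: h[1] = 0; for i ≠ 1, h[i] = 1 + Σ_k P[i][k]·h[k].
  h[0] = 1 + 3/10·h[0] + 2/5·h[2]
  h[2] = 1 + 1/5·h[0] + 1/5·h[2]
Solving the 2×2 linear system over states ≠ 1 gives exactly h = [5/2, 0, 15/8] (h[1] = 0 is the target).

h = [2.5000, 0.0000, 1.8750]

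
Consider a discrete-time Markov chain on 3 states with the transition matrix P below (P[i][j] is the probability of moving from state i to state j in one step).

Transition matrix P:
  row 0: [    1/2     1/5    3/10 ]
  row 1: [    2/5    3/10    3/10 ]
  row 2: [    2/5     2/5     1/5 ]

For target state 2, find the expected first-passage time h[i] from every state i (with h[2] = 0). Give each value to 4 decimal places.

First-step conditioning: h[2] = 0; for i ≠ 2, h[i] = 1 + Σ_k P[i][k]·h[k].
  h[0] = 1 + 1/2·h[0] + 1/5·h[1]
  h[1] = 1 + 2/5·h[0] + 3/10·h[1]
Solving the 2×2 linear system over states ≠ 2 gives exactly h = [10/3, 10/3, 0] (h[2] = 0 is the target).

h = [3.3333, 3.3333, 0.0000]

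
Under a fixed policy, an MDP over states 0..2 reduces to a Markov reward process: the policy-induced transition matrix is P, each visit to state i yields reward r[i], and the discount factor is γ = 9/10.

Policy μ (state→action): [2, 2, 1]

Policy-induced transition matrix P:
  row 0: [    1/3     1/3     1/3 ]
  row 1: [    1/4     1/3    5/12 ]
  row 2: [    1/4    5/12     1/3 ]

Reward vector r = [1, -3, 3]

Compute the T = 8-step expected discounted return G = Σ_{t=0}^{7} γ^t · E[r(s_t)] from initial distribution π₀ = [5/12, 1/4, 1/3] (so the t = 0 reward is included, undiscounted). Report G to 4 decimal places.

G = 1.9414

t=0: π = [0.4167, 0.2500, 0.3333], E[r] = 0.6667, γ^t·E[r] = 0.666667, running G = 0.666667
t=1: π = [0.2847, 0.3611, 0.3542], E[r] = 0.2639, γ^t·E[r] = 0.237500, running G = 0.904167
t=2: π = [0.2737, 0.3628, 0.3634], E[r] = 0.2755, γ^t·E[r] = 0.223125, running G = 1.127292
t=3: π = [0.2728, 0.3636, 0.3636], E[r] = 0.2727, γ^t·E[r] = 0.198773, running G = 1.326065
t=4: π = [0.2727, 0.3636, 0.3636], E[r] = 0.2727, γ^t·E[r] = 0.178949, running G = 1.505014
t=5: π = [0.2727, 0.3636, 0.3636], E[r] = 0.2727, γ^t·E[r] = 0.161042, running G = 1.666056
t=6: π = [0.2727, 0.3636, 0.3636], E[r] = 0.2727, γ^t·E[r] = 0.144939, running G = 1.810995
t=7: π = [0.2727, 0.3636, 0.3636], E[r] = 0.2727, γ^t·E[r] = 0.130445, running G = 1.941440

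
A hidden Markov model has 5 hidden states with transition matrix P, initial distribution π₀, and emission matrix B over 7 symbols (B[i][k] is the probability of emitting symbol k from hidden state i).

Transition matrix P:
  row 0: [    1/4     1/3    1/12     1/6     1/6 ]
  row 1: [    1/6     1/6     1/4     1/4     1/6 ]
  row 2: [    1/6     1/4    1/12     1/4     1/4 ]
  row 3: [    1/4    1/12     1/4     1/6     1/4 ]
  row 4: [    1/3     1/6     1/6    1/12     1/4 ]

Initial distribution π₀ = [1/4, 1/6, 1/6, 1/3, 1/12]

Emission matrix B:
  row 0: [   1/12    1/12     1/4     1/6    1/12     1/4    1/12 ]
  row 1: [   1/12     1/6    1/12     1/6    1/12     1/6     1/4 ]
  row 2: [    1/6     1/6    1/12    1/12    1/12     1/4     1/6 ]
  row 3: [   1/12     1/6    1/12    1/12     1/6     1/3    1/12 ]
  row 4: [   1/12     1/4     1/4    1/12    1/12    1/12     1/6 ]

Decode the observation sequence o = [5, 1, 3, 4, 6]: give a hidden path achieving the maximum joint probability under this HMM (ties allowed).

t=0: δ = [6.250e-02, 2.778e-02, 4.167e-02, 1.111e-01, 6.944e-03]  (obs o_0=5)
t=1: δ = [2.315e-03, 3.472e-03, 4.630e-03, 3.086e-03, 6.944e-03]  ψ = [3, 0, 3, 3, 3]  (obs o_1=1)
t=2: δ = [3.858e-04, 1.929e-04, 9.645e-05, 9.645e-05, 1.447e-04]  ψ = [4, 2, 4, 2, 4]  (obs o_2=3)
t=3: δ = [8.038e-06, 1.072e-05, 4.019e-06, 1.072e-05, 5.358e-06]  ψ = [0, 0, 1, 0, 0]  (obs o_3=4)
t=4: δ = [2.233e-07, 6.698e-07, 4.465e-07, 2.233e-07, 4.465e-07]  ψ = [3, 0, 1, 1, 3]  (obs o_4=6)
backtrack: best end state = 1; path = [3, 4, 0, 0, 1]

path = [3, 4, 0, 0, 1]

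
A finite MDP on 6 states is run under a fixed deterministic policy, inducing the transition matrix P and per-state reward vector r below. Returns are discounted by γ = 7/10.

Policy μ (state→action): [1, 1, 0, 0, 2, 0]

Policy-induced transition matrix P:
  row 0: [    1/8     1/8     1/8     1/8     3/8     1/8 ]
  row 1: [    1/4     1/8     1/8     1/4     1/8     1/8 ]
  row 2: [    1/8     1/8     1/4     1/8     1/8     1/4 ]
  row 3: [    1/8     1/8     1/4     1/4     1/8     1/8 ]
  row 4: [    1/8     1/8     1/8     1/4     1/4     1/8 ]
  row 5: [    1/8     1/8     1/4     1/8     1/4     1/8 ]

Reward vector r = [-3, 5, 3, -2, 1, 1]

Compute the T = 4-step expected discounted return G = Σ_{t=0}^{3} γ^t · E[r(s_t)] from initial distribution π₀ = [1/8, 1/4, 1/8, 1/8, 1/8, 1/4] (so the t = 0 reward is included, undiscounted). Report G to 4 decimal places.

t=0: π = [0.1250, 0.2500, 0.1250, 0.1250, 0.1250, 0.2500], E[r] = 1.3750, γ^t·E[r] = 1.375000, running G = 1.375000
t=1: π = [0.1563, 0.1250, 0.1875, 0.1875, 0.2031, 0.1406], E[r] = 0.6875, γ^t·E[r] = 0.481250, running G = 1.856250
t=2: π = [0.1406, 0.1250, 0.1895, 0.1895, 0.2070, 0.1484], E[r] = 0.7480, γ^t·E[r] = 0.366543, running G = 2.222793
t=3: π = [0.1406, 0.1250, 0.1909, 0.1902, 0.2046, 0.1487], E[r] = 0.7488, γ^t·E[r] = 0.256831, running G = 2.479624

G = 2.4796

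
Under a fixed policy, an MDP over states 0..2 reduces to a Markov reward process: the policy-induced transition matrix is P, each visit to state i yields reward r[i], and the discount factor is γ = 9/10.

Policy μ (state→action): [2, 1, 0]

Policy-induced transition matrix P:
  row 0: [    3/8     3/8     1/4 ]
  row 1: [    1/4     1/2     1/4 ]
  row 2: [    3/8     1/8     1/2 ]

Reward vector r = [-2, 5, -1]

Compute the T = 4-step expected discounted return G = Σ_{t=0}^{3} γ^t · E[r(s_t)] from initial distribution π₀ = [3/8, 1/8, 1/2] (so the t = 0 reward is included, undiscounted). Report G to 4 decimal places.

G = 0.4899

t=0: π = [0.3750, 0.1250, 0.5000], E[r] = -0.6250, γ^t·E[r] = -0.625000, running G = -0.625000
t=1: π = [0.3594, 0.2656, 0.3750], E[r] = 0.2344, γ^t·E[r] = 0.210938, running G = -0.414063
t=2: π = [0.3418, 0.3145, 0.3438], E[r] = 0.5449, γ^t·E[r] = 0.441387, running G = 0.027324
t=3: π = [0.3357, 0.3284, 0.3359], E[r] = 0.6345, γ^t·E[r] = 0.462566, running G = 0.489890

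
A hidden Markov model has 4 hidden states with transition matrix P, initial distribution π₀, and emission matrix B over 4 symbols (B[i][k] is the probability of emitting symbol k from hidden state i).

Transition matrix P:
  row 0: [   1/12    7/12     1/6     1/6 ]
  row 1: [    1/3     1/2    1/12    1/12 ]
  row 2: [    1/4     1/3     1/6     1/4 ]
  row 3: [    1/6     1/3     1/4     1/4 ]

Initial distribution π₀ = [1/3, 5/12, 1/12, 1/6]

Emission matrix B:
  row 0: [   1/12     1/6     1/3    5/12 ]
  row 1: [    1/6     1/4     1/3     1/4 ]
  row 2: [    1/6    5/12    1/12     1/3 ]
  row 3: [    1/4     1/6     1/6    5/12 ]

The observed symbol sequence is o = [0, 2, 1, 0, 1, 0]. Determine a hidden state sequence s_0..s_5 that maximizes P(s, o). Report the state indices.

t=0: δ = [2.778e-02, 6.944e-02, 1.389e-02, 4.167e-02]  (obs o_0=0)
t=1: δ = [7.716e-03, 1.157e-02, 8.681e-04, 1.736e-03]  ψ = [1, 1, 3, 3]  (obs o_1=2)
t=2: δ = [6.430e-04, 1.447e-03, 5.358e-04, 2.143e-04]  ψ = [1, 1, 0, 0]  (obs o_2=1)
t=3: δ = [4.019e-05, 1.206e-04, 2.009e-05, 3.349e-05]  ψ = [1, 1, 1, 2]  (obs o_3=0)
t=4: δ = [6.698e-06, 1.507e-05, 4.186e-06, 1.674e-06]  ψ = [1, 1, 1, 1]  (obs o_4=1)
t=5: δ = [4.186e-07, 1.256e-06, 2.093e-07, 3.140e-07]  ψ = [1, 1, 1, 1]  (obs o_5=0)
backtrack: best end state = 1; path = [1, 1, 1, 1, 1, 1]

path = [1, 1, 1, 1, 1, 1]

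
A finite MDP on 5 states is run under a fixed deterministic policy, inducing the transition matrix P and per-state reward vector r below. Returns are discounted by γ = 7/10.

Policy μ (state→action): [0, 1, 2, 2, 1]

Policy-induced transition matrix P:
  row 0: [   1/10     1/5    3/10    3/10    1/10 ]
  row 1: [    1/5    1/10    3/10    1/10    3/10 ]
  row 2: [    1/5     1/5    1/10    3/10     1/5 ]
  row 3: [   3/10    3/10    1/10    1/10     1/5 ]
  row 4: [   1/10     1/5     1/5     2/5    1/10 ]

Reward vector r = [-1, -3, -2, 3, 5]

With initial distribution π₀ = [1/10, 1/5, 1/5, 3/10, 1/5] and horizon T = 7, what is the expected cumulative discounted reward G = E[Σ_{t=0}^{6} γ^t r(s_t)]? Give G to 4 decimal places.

t=0: π = [0.1000, 0.2000, 0.2000, 0.3000, 0.2000], E[r] = 0.8000, γ^t·E[r] = 0.800000, running G = 0.800000
t=1: π = [0.2000, 0.2100, 0.1800, 0.2200, 0.1900], E[r] = 0.4200, γ^t·E[r] = 0.294000, running G = 1.094000
t=2: π = [0.1830, 0.2010, 0.2010, 0.2330, 0.1820], E[r] = 0.4210, γ^t·E[r] = 0.206290, running G = 1.300290
t=3: π = [0.1868, 0.2032, 0.1950, 0.2314, 0.1836], E[r] = 0.4258, γ^t·E[r] = 0.146049, running G = 1.446339
t=4: π = [0.1861, 0.2028, 0.1964, 0.2314, 0.1833], E[r] = 0.4234, γ^t·E[r] = 0.101668, running G = 1.548007
t=5: π = [0.1862, 0.2029, 0.1961, 0.2315, 0.1833], E[r] = 0.4241, γ^t·E[r] = 0.071284, running G = 1.619291
t=6: π = [0.1862, 0.2029, 0.1961, 0.2315, 0.1833], E[r] = 0.4240, γ^t·E[r] = 0.049881, running G = 1.669172

G = 1.6692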